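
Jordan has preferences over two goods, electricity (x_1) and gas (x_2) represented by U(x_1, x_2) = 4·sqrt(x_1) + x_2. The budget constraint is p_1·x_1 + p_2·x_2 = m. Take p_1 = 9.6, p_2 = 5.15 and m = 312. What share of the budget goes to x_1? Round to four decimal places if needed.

share on x_1 = 0.0354

Utility is quasi-linear in x_2; the FOC for x_1 is 2/√x_1 = p_1/p_2.
Solve: √x_1 = 2·p_2/p_1, so x_1*(p_1,p_2) = (2·p_2/p_1)², and x_2* = (m − p_1·x_1*)/p_2.
Plugging in: x_1* = (2·5.15/9.6)² = 1.1512, x_2* = 58.4367.
Expenditure on x_1: 9.6·1.1512 = 11.051; share = 0.0354.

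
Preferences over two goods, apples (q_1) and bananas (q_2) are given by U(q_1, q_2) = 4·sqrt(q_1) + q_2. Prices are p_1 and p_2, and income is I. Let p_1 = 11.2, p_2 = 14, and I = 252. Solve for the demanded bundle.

Thus q_1* = (2·p_2/p_1)² — independent of I — with the rest of income spent on q_2.
Plugging in: q_1* = (2·14/11.2)² = 6.25, q_2* = 13.

q_1* = 6.25, q_2* = 13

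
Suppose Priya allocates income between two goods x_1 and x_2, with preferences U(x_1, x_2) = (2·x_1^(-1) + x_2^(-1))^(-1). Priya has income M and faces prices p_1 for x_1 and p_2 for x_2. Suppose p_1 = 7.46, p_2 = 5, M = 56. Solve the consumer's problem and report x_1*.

x_1* = 4.7544

MRS = MU_x_1/MU_x_2 = 2·(x_2/x_1)^(2). Set equal to p_1/p_2.
Solve for the ratio: x_2/x_1 = [(1/2)·p_1/p_2]^(0.5).
Substitute x_2 = (x_2/x_1)·x_1 into the budget: x_1* = M/(p_1 + p_2·(x_2/x_1)).
Numerically x_2/x_1 = 0.863713, so x_1* = 56/(7.46 + 5·0.863713) = 4.7544.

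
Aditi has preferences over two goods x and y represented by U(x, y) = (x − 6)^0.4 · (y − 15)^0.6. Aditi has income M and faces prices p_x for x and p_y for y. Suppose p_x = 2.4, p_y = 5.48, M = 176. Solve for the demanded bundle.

x* = 19.2333, y* = 23.6934

Let x' = x−6, y' = y−15. MRS = (2/3)·y'/x' = p_x/p_y.
After buying the subsistence bundle (6, 15), a share 0.4 of the remaining income goes to x: x* = 6 + 0.4·(M − 6p_x − 15p_y)/p_x.
Discretionary income = 176 − 6·2.4 − 15·5.48 = 79.4; x* = 6 + 0.4·79.4/2.4 = 19.2333; y* = 15 + 0.6·79.4/5.48 = 23.6934.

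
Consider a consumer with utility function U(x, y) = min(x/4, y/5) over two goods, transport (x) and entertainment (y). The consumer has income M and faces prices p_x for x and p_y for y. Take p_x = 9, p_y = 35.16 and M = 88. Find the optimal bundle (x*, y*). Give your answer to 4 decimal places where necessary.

Leontief preferences: the optimum is at the kink where x/4 = y/5, i.e. y = (5/4)·x.
Budget: p_x·x + p_y·(5/4)·x = M, so (4·p_x + 5·p_y)·x = 4·M.
Demand: x*(p_x,p_y,M) = 4·M/(4·p_x + 5·p_y), y* = 5·M/(4·p_x + 5·p_y).
Here 4·9 + 5·35.16 = 211.8, giving x* = 1.6619 and y* = 2.0774.

x* = 1.6619, y* = 2.0774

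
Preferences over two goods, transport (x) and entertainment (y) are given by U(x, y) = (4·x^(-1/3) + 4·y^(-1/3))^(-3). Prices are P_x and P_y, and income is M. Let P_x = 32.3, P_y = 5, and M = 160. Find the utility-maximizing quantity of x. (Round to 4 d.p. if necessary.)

x* = 3.0441

From the CES first-order condition, (y/x)^(4/3) = P_x/P_y.
Hence y/x = (P_x/P_y)^(1/(4/3)), i.e. raised to the 0.75 power.
With the ratio pinned down, the budget gives x* = M/(P_x + P_y·(y/x)) and y* = (y/x)·x*.
Numerically y/x = 4.052046, so x* = 160/(32.3 + 5·4.052046) = 3.0441.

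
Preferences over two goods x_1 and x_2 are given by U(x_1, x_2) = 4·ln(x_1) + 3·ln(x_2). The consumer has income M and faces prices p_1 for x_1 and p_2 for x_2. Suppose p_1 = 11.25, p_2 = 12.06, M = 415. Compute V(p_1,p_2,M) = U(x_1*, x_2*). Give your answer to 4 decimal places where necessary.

V = 20.2664

MU_x_1/MU_x_2 = (4·x_2)/(3·x_1); tangency sets this equal to p_1/p_2.
So 4·p_2·x_2 = 3·p_1·x_1; combined with the budget, a share 4/7 of income goes to x_1.
Demand: x_1*(p_1,p_2,M) = 4/7·M/p_1 and x_2* = 3/7·M/p_2.
At p_1=11.25, p_2=12.06, M=415: x_1* = 4/7·415/11.25 = 21.0794, x_2* = 14.7477.
Utility at the optimum: U(21.0794, 14.7477) = 20.2664.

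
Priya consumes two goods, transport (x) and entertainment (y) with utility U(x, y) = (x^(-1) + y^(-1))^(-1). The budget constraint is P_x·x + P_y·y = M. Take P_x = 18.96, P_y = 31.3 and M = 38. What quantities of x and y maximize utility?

x* = 0.8772, y* = 0.6827

From the CES first-order condition, (y/x)^(2) = P_x/P_y.
Hence y/x = (P_x/P_y)^(1/(2)), i.e. raised to the 0.5 power.
With the ratio pinned down, the budget gives x* = M/(P_x + P_y·(y/x)) and y* = (y/x)·x*.
Numerically y/x = 0.7783, so x* = 38/(18.96 + 31.3·0.7783) = 0.8772 and y* = 0.7783·0.8772 = 0.6827.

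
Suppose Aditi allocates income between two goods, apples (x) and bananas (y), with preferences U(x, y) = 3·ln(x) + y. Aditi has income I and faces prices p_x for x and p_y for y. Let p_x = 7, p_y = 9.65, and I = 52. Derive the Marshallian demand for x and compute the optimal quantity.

x* = 4.1357

MU_x = 3/x, MU_y = 1. Tangency: 3/x = p_x/p_y.
So x*(p_x,p_y) = 3·p_y/p_x, independent of income; and y* = (I − 3·p_y)/p_y.
At the given prices: x* = 3·9.65/7 = 4.1357.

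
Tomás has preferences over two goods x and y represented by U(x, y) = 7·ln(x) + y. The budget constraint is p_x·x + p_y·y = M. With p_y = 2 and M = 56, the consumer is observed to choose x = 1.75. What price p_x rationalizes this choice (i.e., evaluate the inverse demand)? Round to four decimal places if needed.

p_x = 8

Set MRS = p_x/p_y: (7/x)/1 = p_x/p_y.
So x*(p_x,p_y) = 7·p_y/p_x, independent of income; and y* = (M − 7·p_y)/p_y.
Set x* = 1.75 in the demand function and solve for p_x: p_x = 8.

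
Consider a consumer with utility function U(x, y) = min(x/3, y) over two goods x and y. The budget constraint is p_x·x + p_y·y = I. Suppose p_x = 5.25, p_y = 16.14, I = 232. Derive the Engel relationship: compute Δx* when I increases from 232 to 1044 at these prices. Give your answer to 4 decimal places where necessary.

Δx* = 76.3876

With perfect complements, no substitution: consume in ratio x:y = 3:1.
Budget: p_x·x + p_y·(1/3)·x = I, so (3·p_x + p_y)·x = 3·I.
Demand: x*(p_x,p_y,I) = 3·I/(3·p_x + p_y), y* = I/(3·p_x + p_y).
Here 3·5.25 + 16.14 = 31.89, giving x* = 21.825.
At I' = 1044: x* = 98.2126. Change: 98.2126 − 21.825 = 76.3876.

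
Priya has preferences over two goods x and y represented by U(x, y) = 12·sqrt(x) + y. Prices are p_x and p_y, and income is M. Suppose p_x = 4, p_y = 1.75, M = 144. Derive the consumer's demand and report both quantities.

Set MRS = p_x/p_y: 6·x^(−1/2) = p_x/p_y.
Thus x* = (6·p_y/p_x)² — independent of M — with the rest of income spent on y.
Plugging in: x* = (6·1.75/4)² = 6.8906, y* = 66.5357.

x* = 6.8906, y* = 66.5357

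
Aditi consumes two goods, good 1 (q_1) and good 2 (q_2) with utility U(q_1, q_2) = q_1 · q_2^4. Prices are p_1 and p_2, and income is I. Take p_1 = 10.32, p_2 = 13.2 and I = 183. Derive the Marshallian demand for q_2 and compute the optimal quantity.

q_2* = 11.0909

MU_q_1/MU_q_2 = (q_2)/(4·q_1); tangency sets this equal to p_1/p_2.
So p_2·q_2 = 4·p_1·q_1; combined with the budget, a share 0.2 of income goes to q_1.
Demand: q_1*(p_1,p_2,I) = 0.2·I/p_1 and q_2* = 0.8·I/p_2.
At p_1=10.32, p_2=13.2, I=183: q_2* = 0.8·183/13.2 = 11.0909.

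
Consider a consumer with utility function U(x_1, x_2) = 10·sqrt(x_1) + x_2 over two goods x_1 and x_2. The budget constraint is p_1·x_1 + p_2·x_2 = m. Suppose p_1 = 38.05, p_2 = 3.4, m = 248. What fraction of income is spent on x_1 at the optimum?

Utility is quasi-linear in x_2; the FOC for x_1 is 5/√x_1 = p_1/p_2.
Solve: √x_1 = 5·p_2/p_1, so x_1*(p_1,p_2) = (5·p_2/p_1)², and x_2* = (m − p_1·x_1*)/p_2.
Plugging in: x_1* = (5·3.4/38.05)² = 0.1996, x_2* = 70.7073.
Expenditure on x_1: 38.05·0.1996 = 7.5953; share = 0.0306.

share on x_1 = 0.0306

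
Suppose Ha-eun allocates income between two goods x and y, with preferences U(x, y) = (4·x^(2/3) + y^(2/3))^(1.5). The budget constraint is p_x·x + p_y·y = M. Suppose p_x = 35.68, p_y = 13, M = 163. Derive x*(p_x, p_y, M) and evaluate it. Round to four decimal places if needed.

From the CES first-order condition, 4·(y/x)^(1/3) = p_x/p_y.
Solve for the ratio: y/x = [(1/4)·p_x/p_y]^(3).
With the ratio pinned down, the budget gives x* = M/(p_x + p_y·(y/x)) and y* = (y/x)·x*.
Numerically y/x = 0.323046, so x* = 163/(35.68 + 13·0.323046) = 4.0873.

x* = 4.0873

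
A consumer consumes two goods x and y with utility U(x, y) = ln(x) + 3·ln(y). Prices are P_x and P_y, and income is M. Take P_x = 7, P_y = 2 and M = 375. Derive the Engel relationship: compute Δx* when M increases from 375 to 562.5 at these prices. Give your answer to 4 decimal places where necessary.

Δx* = 6.6964

MU_x/MU_y = (y)/(3·x); tangency sets this equal to P_x/P_y.
So P_y·y = 3·P_x·x; combined with the budget, a share 0.25 of income goes to x.
Demand: x*(P_x,P_y,M) = 0.25·M/P_x and y* = 0.75·M/P_y.
At P_x=7, P_y=2, M=375: x* = 0.25·375/7 = 13.3929.
At M' = 562.5: x* = 20.0893. Change: 20.0893 − 13.3929 = 6.6964.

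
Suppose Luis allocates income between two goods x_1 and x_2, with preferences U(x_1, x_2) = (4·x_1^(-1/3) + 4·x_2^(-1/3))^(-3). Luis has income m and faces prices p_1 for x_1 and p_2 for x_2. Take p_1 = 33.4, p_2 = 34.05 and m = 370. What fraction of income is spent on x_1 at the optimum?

share on x_1 = 0.4988

MRS = MU_x_1/MU_x_2 = (x_2/x_1)^(4/3). Set equal to p_1/p_2.
Hence x_2/x_1 = (p_1/p_2)^(1/(4/3)), i.e. raised to the 0.75 power.
Substitute x_2 = (x_2/x_1)·x_1 into the budget: x_1* = m/(p_1 + p_2·(x_2/x_1)).
Numerically x_2/x_1 = 0.985648, so x_1* = 370/(33.4 + 34.05·0.985648) = 5.5256 and x_2* = 0.985648·5.5256 = 5.4463.
Expenditure on x_1: 33.4·5.5256 = 184.5543; share = 0.4988.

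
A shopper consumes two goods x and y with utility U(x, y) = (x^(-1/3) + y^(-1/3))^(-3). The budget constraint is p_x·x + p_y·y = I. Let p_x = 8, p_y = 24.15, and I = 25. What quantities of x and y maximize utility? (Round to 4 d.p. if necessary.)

From the CES first-order condition, (y/x)^(4/3) = p_x/p_y.
Hence y/x = (p_x/p_y)^(1/(4/3)), i.e. raised to the 0.75 power.
Substitute y = (y/x)·x into the budget: x* = I/(p_x + p_y·(y/x)).
Numerically y/x = 0.436646, so x* = 25/(8 + 24.15·0.436646) = 1.3481 and y* = 0.436646·1.3481 = 0.5886.

x* = 1.3481, y* = 0.5886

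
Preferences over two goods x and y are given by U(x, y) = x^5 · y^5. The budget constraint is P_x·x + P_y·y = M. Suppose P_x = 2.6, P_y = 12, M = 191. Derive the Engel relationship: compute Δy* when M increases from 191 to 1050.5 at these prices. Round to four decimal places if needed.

The MRS is y/x. Set MRS = P_x/P_y.
Rearranging, P_y·y = P_x·x. Substituting into the budget gives P_x·x·(1 + 1) = M.
Demand: x*(P_x,P_y,M) = 0.5·M/P_x and y* = 0.5·M/P_y.
At P_x=2.6, P_y=12, M=191: y* = 0.5·191/12 = 7.9583.
At M' = 1050.5: y* = 43.7708. Change: 43.7708 − 7.9583 = 35.8125.

Δy* = 35.8125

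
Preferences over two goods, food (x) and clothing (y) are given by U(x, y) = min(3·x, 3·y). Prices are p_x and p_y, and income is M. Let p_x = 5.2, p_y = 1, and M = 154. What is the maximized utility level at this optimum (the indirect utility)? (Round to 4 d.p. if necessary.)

Here 3·5.2 + 3·1 = 18.6, giving x* = 24.8387 and y* = 24.8387.
Utility at the optimum: U(24.8387, 24.8387) = 74.5161.

V = 74.5161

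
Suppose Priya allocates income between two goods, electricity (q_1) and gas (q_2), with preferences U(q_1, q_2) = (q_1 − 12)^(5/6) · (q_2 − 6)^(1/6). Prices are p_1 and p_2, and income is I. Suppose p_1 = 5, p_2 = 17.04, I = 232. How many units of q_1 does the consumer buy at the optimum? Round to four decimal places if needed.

Substituting into the budget: q_1* = 12 + 5/6·(I − 12·p_1 − 6·p_2)/p_1, and q_2* = 6 + 1/6·(…)/p_2.
Discretionary income = 232 − 12·5 − 6·17.04 = 69.76; q_1* = 12 + 5/6·69.76/5 = 23.6267.

q_1* = 23.6267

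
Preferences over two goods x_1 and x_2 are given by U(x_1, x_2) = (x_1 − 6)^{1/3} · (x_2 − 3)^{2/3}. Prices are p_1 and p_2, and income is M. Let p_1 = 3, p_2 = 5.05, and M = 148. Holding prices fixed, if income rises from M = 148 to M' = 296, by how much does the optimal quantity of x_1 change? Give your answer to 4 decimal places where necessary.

Δx_1* = 16.4444

This is Cobb-Douglas in (x_1−6, x_2−3): tangency gives 1/3·p_2·(x_2−3) = 2/3·p_1·(x_1−6).
Substituting into the budget: x_1* = 6 + 1/3·(M − 6·p_1 − 3·p_2)/p_1, and x_2* = 3 + 2/3·(…)/p_2.
Discretionary income = 148 − 6·3 − 3·5.05 = 114.85; x_1* = 6 + 1/3·114.85/3 = 18.7611.
At M' = 296: x_1* = 35.2056. Change: 35.2056 − 18.7611 = 16.4444.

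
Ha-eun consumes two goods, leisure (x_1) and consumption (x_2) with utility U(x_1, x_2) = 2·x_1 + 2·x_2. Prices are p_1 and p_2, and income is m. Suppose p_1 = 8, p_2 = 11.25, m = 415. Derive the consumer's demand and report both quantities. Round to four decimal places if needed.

x_1* = 51.875, x_2* = 0

Perfect substitutes: compare marginal utility per dollar. 2/p_1 vs 2/p_2 → 0.25 vs 0.1778.
x_1 gives more utility per dollar, so spend all income on x_1: x_1* = m/p_1, x_2* = 0.
Numerically: x_1* = 51.875, x_2* = 0.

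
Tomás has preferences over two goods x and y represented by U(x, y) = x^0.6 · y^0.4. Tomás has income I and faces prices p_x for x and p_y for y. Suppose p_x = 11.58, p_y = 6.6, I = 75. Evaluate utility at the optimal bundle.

At p_x=11.58, p_y=6.6, I=75: x* = 0.6·75/11.58 = 3.886, y* = 4.5455.
Utility at the optimum: U(3.886, 4.5455) = 4.1375.

V = 4.1375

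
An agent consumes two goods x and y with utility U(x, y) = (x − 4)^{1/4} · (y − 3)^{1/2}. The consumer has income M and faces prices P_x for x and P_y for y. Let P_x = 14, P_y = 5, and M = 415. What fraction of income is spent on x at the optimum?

share on x = 0.4112

Let x' = x−4, y' = y−3. MRS = (1/2)·y'/x' = P_x/P_y.
After buying the subsistence bundle (4, 3), a share 1/3 of the remaining income goes to x: x* = 4 + 1/3·(M − 4P_x − 3P_y)/P_x.
Discretionary income = 415 − 4·14 − 3·5 = 344; x* = 4 + 1/3·344/14 = 12.1905; y* = 3 + 2/3·344/5 = 48.8667.
Expenditure on x: 14·12.1905 = 170.6667; share = 0.4112.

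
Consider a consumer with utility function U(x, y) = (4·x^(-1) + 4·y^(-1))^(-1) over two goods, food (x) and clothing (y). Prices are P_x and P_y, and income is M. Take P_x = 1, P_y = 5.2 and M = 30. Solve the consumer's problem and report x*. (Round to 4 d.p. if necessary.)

MU_x ∝ 4·x^(-2), MU_y ∝ 4·y^(-2), so MRS = (y/x)^(2) = P_x/P_y.
Solve for the ratio: y/x = [P_x/P_y]^(0.5).
With the ratio pinned down, the budget gives x* = M/(P_x + P_y·(y/x)) and y* = (y/x)·x*.
Numerically y/x = 0.438529, so x* = 30/(1 + 5.2·0.438529) = 9.1454.

x* = 9.1454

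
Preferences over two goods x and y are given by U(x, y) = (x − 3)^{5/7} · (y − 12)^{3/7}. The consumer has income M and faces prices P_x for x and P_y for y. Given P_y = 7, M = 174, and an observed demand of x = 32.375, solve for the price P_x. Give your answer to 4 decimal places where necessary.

P_x = 1.8

MRS = (5/3)·(y−12)/(x−3). Tangency with P_x/P_y gives y−12 = (3/5)·(P_x/P_y)·(x−3).
Substituting into the budget: x* = 3 + 0.625·(M − 3·P_x − 12·P_y)/P_x, and y* = 12 + 0.375·(…)/P_y.
Set x* = 32.375 in the demand function and solve for P_x: P_x = 1.8.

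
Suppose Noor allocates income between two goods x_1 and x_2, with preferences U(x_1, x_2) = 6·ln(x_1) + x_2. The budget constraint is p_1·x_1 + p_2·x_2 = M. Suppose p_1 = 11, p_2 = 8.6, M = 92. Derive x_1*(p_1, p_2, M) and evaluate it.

So x_1*(p_1,p_2) = 6·p_2/p_1, independent of income; and x_2* = (M − 6·p_2)/p_2.
At the given prices: x_1* = 6·8.6/11 = 4.6909.

x_1* = 4.6909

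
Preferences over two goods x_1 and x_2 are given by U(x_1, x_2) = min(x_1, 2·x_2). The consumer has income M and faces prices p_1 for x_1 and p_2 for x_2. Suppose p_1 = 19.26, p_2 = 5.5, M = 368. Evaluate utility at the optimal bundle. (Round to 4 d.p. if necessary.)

V = 16.7197

Leontief preferences: the optimum is at the kink where x_1/2 = x_2/1, i.e. x_2 = (1/2)·x_1.
Budget: p_1·x_1 + p_2·(1/2)·x_1 = M, so (2·p_1 + p_2)·x_1 = 2·M.
Demand: x_1*(p_1,p_2,M) = 2·M/(2·p_1 + p_2), x_2* = M/(2·p_1 + p_2).
Here 2·19.26 + 5.5 = 44.02, giving x_1* = 16.7197 and x_2* = 8.3598.
Utility at the optimum: U(16.7197, 8.3598) = 16.7197.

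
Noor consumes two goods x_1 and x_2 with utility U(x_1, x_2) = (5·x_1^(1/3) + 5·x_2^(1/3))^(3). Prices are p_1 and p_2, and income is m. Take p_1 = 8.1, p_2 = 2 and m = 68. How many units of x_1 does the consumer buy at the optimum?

MRS = MU_x_1/MU_x_2 = (x_2/x_1)^(2/3). Set equal to p_1/p_2.
Solve for the ratio: x_2/x_1 = [p_1/p_2]^(1.5).
Substitute x_2 = (x_2/x_1)·x_1 into the budget: x_1* = m/(p_1 + p_2·(x_2/x_1)).
Numerically x_2/x_1 = 8.150468, so x_1* = 68/(8.1 + 2·8.150468) = 2.7868.

x_1* = 2.7868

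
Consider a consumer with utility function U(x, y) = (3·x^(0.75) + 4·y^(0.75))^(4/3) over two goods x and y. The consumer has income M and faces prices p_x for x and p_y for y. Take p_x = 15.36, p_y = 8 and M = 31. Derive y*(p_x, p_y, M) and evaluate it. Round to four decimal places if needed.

MRS = MU_x/MU_y = (3/4)·(y/x)^(0.25). Set equal to p_x/p_y.
Hence y/x = ((4/3)·p_x/p_y)^(1/(0.25)), i.e. raised to the 4 power.
With the ratio pinned down, the budget gives x* = M/(p_x + p_y·(y/x)) and y* = (y/x)·x*.
Numerically y/x = 42.949673, so x* = 31/(15.36 + 8·42.949673) = 0.0864 and y* = 42.949673·0.0864 = 3.7092.

y* = 3.7092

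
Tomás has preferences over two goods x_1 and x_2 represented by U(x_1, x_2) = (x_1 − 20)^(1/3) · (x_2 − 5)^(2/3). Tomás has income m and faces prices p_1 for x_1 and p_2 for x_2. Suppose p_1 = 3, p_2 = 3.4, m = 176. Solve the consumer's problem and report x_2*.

After buying the subsistence bundle (20, 5), a share 1/3 of the remaining income goes to x_1: x_1* = 20 + 1/3·(m − 20p_1 − 5p_2)/p_1.
Discretionary income = 176 − 20·3 − 5·3.4 = 99; x_2* = 5 + 2/3·99/3.4 = 24.4118.

x_2* = 24.4118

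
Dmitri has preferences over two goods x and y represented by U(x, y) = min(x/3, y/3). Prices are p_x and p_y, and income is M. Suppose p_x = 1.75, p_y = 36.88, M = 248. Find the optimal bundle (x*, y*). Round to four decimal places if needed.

x* = 6.4199, y* = 6.4199

Leontief preferences: the optimum is at the kink where x/3 = y/3, i.e. y = x.
Budget: p_x·x + p_y·x = M, so (3·p_x + 3·p_y)·x = 3·M.
Demand: x*(p_x,p_y,M) = 3·M/(3·p_x + 3·p_y), y* = 3·M/(3·p_x + 3·p_y).
Here 3·1.75 + 3·36.88 = 115.89, giving x* = 6.4199 and y* = 6.4199.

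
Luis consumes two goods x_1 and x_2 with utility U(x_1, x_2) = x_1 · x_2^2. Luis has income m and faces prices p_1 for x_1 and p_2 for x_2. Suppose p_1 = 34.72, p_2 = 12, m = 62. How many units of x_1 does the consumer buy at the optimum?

x_1* = 0.5952

At p_1=34.72, p_2=12, m=62: x_1* = 1/3·62/34.72 = 0.5952.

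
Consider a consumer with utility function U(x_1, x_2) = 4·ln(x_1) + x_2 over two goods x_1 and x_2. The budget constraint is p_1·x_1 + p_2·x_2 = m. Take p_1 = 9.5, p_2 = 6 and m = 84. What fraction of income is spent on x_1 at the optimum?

At the given prices: x_1* = 4·6/9.5 = 2.5263, and x_2* = 10.
Expenditure on x_1: 9.5·2.5263 = 24; share = 0.2857.

share on x_1 = 0.2857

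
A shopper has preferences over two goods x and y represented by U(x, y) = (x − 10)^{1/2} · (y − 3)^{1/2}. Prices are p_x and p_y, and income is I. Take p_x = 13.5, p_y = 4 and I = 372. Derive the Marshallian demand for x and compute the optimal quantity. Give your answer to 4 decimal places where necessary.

x* = 18.3333

This is Cobb-Douglas in (x−10, y−3): tangency gives 0.5·p_y·(y−3) = 0.5·p_x·(x−10).
After buying the subsistence bundle (10, 3), a share 0.5 of the remaining income goes to x: x* = 10 + 0.5·(I − 10p_x − 3p_y)/p_x.
Discretionary income = 372 − 10·13.5 − 3·4 = 225; x* = 10 + 0.5·225/13.5 = 18.3333.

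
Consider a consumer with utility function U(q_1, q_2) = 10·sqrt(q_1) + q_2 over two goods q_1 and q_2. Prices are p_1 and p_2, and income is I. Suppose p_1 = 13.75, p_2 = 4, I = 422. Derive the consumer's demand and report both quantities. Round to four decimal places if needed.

q_1* = 2.1157, q_2* = 98.2273

Set MRS = p_1/p_2: 5·q_1^(−1/2) = p_1/p_2.
Thus q_1* = (5·p_2/p_1)² — independent of I — with the rest of income spent on q_2.
Plugging in: q_1* = (5·4/13.75)² = 2.1157, q_2* = 98.2273.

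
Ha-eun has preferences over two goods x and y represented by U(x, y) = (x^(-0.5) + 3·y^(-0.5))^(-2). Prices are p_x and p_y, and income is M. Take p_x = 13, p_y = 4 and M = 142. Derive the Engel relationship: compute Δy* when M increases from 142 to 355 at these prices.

Δy* = 31.102

With the ratio pinned down, the budget gives x* = M/(p_x + p_y·(y/x)) and y* = (y/x)·x*.
Numerically y/x = 4.563903, so x* = 142/(13 + 4·4.563903) = 4.5432 and y* = 4.563903·4.5432 = 20.7347.
At M' = 355: y* = 51.8366. Change: 51.8366 − 20.7347 = 31.102.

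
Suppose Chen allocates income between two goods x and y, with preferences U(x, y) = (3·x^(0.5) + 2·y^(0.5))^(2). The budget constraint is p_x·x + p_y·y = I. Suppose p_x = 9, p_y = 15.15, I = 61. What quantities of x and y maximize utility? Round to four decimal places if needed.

MRS = MU_x/MU_y = (3/2)·(y/x)^(0.5). Set equal to p_x/p_y.
Solve for the ratio: y/x = [(2/3)·p_x/p_y]^(2).
With the ratio pinned down, the budget gives x* = I/(p_x + p_y·(y/x)) and y* = (y/x)·x*.
Numerically y/x = 0.156847, so x* = 61/(9 + 15.15·0.156847) = 5.3621 and y* = 0.156847·5.3621 = 0.841.

x* = 5.3621, y* = 0.841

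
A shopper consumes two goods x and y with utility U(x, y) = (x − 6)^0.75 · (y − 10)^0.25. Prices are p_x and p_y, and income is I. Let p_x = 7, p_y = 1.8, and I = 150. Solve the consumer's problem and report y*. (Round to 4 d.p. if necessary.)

y* = 22.5

After buying the subsistence bundle (6, 10), a share 0.75 of the remaining income goes to x: x* = 6 + 0.75·(I − 6p_x − 10p_y)/p_x.
Discretionary income = 150 − 6·7 − 10·1.8 = 90; y* = 10 + 0.25·90/1.8 = 22.5.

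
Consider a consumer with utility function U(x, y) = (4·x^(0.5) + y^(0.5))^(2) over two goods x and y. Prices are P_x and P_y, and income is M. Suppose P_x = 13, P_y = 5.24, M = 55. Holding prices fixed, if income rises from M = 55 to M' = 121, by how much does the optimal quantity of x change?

From the CES first-order condition, 4·(y/x)^(0.5) = P_x/P_y.
Hence y/x = ((1/4)·P_x/P_y)^(1/(0.5)), i.e. raised to the 2 power.
With the ratio pinned down, the budget gives x* = M/(P_x + P_y·(y/x)) and y* = (y/x)·x*.
Numerically y/x = 0.384684, so x* = 55/(13 + 5.24·0.384684) = 3.6628.
At M' = 121: x* = 8.0582. Change: 8.0582 − 3.6628 = 4.3954.

Δx* = 4.3954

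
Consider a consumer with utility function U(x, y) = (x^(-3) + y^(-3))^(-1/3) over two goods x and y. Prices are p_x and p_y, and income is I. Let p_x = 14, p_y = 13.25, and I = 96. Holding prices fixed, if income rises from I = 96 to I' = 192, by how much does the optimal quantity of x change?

Δx* = 3.4994

With the ratio pinned down, the budget gives x* = I/(p_x + p_y·(y/x)) and y* = (y/x)·x*.
Numerically y/x = 1.01386, so x* = 96/(14 + 13.25·1.01386) = 3.4994.
At I' = 192: x* = 6.9987. Change: 6.9987 − 3.4994 = 3.4994.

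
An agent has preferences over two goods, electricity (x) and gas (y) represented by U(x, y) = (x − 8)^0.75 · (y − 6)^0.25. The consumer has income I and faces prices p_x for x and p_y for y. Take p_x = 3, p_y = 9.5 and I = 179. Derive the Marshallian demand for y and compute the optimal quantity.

y* = 8.5789

This is Cobb-Douglas in (x−8, y−6): tangency gives 0.75·p_y·(y−6) = 0.25·p_x·(x−8).
Substituting into the budget: x* = 8 + 0.75·(I − 8·p_x − 6·p_y)/p_x, and y* = 6 + 0.25·(…)/p_y.
Discretionary income = 179 − 8·3 − 6·9.5 = 98; y* = 6 + 0.25·98/9.5 = 8.5789.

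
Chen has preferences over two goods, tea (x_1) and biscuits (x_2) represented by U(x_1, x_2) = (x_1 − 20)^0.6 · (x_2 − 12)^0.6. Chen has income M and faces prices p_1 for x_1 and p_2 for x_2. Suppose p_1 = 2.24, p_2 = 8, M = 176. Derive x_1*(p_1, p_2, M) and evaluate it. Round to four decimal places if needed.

x_1* = 27.8571

Let x_1' = x_1−20, x_2' = x_2−12. MRS = x_2'/x_1' = p_1/p_2.
Substituting into the budget: x_1* = 20 + 0.5·(M − 20·p_1 − 12·p_2)/p_1, and x_2* = 12 + 0.5·(…)/p_2.
Discretionary income = 176 − 20·2.24 − 12·8 = 35.2; x_1* = 20 + 0.5·35.2/2.24 = 27.8571.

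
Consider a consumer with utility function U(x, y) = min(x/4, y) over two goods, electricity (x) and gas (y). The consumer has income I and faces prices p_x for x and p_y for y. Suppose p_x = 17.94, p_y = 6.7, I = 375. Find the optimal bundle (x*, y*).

Here 4·17.94 + 6.7 = 78.46, giving x* = 19.118 and y* = 4.7795.

x* = 19.118, y* = 4.7795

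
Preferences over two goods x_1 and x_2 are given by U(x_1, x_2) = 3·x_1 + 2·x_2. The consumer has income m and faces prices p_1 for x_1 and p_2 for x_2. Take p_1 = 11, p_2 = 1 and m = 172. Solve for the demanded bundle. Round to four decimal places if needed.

Perfect substitutes: compare marginal utility per dollar. 3/p_1 vs 2/p_2 → 0.2727 vs 2.
x_2 gives more utility per dollar, so spend all income on x_2: x_2* = m/p_2, x_1* = 0.
Numerically: x_1* = 0, x_2* = 172.

x_1* = 0, x_2* = 172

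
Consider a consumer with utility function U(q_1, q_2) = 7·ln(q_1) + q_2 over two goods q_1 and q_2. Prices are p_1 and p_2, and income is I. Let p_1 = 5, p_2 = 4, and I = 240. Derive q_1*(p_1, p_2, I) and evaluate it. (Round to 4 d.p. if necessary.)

q_1* = 5.6

MU_q_1 = 7/q_1, MU_q_2 = 1. Tangency: 7/q_1 = p_1/p_2.
So q_1*(p_1,p_2) = 7·p_2/p_1, independent of income; and q_2* = (I − 7·p_2)/p_2.
At the given prices: q_1* = 7·4/5 = 5.6.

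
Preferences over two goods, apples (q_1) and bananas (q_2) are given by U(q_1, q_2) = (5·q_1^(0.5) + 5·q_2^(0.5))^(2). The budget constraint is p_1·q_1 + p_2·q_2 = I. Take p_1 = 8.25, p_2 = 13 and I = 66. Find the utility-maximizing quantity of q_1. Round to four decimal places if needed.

q_1* = 4.8941

Substitute q_2 = (q_2/q_1)·q_1 into the budget: q_1* = I/(p_1 + p_2·(q_2/q_1)).
Numerically q_2/q_1 = 0.402737, so q_1* = 66/(8.25 + 13·0.402737) = 4.8941.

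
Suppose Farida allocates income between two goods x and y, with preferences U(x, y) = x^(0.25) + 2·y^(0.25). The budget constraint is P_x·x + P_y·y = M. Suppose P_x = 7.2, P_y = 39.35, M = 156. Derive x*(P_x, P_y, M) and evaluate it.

x* = 8.9143

From the CES first-order condition, (1/2)·(y/x)^(0.75) = P_x/P_y.
Solve for the ratio: y/x = [2·P_x/P_y]^(4/3).
Substitute y = (y/x)·x into the budget: x* = M/(P_x + P_y·(y/x)).
Numerically y/x = 0.261752, so x* = 156/(7.2 + 39.35·0.261752) = 8.9143.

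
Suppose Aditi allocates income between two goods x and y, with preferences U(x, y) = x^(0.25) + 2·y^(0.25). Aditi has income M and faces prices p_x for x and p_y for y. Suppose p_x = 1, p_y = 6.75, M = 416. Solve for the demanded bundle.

x* = 178.2857, y* = 35.2169

From the CES first-order condition, (1/2)·(y/x)^(0.75) = p_x/p_y.
Hence y/x = (2·p_x/p_y)^(1/(0.75)), i.e. raised to the 4/3 power.
With the ratio pinned down, the budget gives x* = M/(p_x + p_y·(y/x)) and y* = (y/x)·x*.
Numerically y/x = 0.197531, so x* = 416/(1 + 6.75·0.197531) = 178.2857 and y* = 0.197531·178.2857 = 35.2169.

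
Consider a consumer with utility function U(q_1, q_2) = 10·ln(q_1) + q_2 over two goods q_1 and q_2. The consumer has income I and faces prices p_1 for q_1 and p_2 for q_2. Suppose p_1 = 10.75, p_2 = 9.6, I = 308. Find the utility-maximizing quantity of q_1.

q_1* = 8.9302

MU_q_1 = 10/q_1, MU_q_2 = 1. Tangency: 10/q_1 = p_1/p_2.
So q_1*(p_1,p_2) = 10·p_2/p_1, independent of income; and q_2* = (I − 10·p_2)/p_2.
At the given prices: q_1* = 10·9.6/10.75 = 8.9302.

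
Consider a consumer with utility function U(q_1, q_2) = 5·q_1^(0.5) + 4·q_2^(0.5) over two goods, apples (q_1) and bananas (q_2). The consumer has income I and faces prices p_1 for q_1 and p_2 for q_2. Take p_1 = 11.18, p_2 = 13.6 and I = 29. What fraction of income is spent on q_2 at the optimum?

Substitute q_2 = (q_2/q_1)·q_1 into the budget: q_1* = I/(p_1 + p_2·(q_2/q_1)).
Numerically q_2/q_1 = 0.4325, so q_1* = 29/(11.18 + 13.6·0.4325) = 1.6997 and q_2* = 0.4325·1.6997 = 0.7351.
Expenditure on q_2: 13.6·0.7351 = 9.9975; share = 0.3447.

share on q_2 = 0.3447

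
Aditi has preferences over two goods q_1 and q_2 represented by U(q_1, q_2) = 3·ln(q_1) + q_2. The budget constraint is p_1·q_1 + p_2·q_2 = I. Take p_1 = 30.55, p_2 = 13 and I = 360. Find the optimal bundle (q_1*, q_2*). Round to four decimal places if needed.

Set MRS = p_1/p_2: (3/q_1)/1 = p_1/p_2.
So q_1*(p_1,p_2) = 3·p_2/p_1, independent of income; and q_2* = (I − 3·p_2)/p_2.
At the given prices: q_1* = 3·13/30.55 = 1.2766, and q_2* = 24.6923.

q_1* = 1.2766, q_2* = 24.6923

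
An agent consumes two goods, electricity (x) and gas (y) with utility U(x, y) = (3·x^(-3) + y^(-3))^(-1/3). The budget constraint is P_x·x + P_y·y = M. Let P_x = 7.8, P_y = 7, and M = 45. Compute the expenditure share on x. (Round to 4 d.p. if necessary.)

With the ratio pinned down, the budget gives x* = M/(P_x + P_y·(y/x)) and y* = (y/x)·x*.
Numerically y/x = 0.780672, so x* = 45/(7.8 + 7·0.780672) = 3.3925 and y* = 0.780672·3.3925 = 2.6484.
Expenditure on x: 7.8·3.3925 = 26.4612; share = 0.588.

share on x = 0.588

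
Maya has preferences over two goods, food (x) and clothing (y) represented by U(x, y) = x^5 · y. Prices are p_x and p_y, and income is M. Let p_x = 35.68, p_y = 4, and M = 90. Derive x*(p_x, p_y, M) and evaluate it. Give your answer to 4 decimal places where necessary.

x* = 2.102

Tangency: MRS = 5·y/x = p_x/p_y.
Rearranging, p_y·y = (1/5)·p_x·x. Substituting into the budget gives p_x·x·(1 + (1/5)) = M.
Demand: x*(p_x,p_y,M) = 5/6·M/p_x and y* = 1/6·M/p_y.
At p_x=35.68, p_y=4, M=90: x* = 5/6·90/35.68 = 2.102.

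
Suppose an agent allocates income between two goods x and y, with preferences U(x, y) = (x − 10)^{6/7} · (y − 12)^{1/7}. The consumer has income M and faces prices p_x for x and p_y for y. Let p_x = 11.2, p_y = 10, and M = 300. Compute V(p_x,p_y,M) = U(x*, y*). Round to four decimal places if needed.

This is Cobb-Douglas in (x−10, y−12): tangency gives 6/7·p_y·(y−12) = 1/7·p_x·(x−10).
Substituting into the budget: x* = 10 + 6/7·(M − 10·p_x − 12·p_y)/p_x, and y* = 12 + 1/7·(…)/p_y.
Discretionary income = 300 − 10·11.2 − 12·10 = 68; x* = 10 + 6/7·68/11.2 = 15.2041; y* = 12 + 1/7·68/10 = 12.9714.
Utility at the optimum: U(15.2041, 12.9714) = 4.0946.

V = 4.0946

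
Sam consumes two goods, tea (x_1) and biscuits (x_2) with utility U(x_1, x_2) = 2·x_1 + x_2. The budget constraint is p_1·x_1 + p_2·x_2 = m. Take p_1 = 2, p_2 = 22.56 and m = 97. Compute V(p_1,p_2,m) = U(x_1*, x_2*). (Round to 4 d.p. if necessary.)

V = 97

Linear utility — the consumer picks whichever good has higher MU/price: 2/2 = 1 vs 1/22.56 = 0.0443.
x_1 gives more utility per dollar, so spend all income on x_1: x_1* = m/p_1, x_2* = 0.
Numerically: x_1* = 48.5, x_2* = 0.
Utility at the optimum: U(48.5, 0) = 97.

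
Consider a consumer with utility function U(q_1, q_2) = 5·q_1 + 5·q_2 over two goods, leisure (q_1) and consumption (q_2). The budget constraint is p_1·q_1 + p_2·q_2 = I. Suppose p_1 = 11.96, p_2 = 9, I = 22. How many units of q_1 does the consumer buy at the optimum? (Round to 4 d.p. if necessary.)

q_1* = 0

Linear utility — the consumer picks whichever good has higher MU/price: 5/11.96 = 0.4181 vs 5/9 = 0.5556.
q_2 gives more utility per dollar, so spend all income on q_2: q_2* = I/p_2, q_1* = 0.
Numerically: q_1* = 0, q_2* = 2.4444.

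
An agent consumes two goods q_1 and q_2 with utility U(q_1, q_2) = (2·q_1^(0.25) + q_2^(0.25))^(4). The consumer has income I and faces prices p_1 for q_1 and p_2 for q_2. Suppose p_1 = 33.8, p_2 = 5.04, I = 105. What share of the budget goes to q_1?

MRS = MU_q_1/MU_q_2 = 2·(q_2/q_1)^(0.75). Set equal to p_1/p_2.
Solve for the ratio: q_2/q_1 = [(1/2)·p_1/p_2]^(4/3).
With the ratio pinned down, the budget gives q_1* = I/(p_1 + p_2·(q_2/q_1)) and q_2* = (q_2/q_1)·q_1*.
Numerically q_2/q_1 = 5.018896, so q_1* = 105/(33.8 + 5.04·5.018896) = 1.7768 and q_2* = 5.018896·1.7768 = 8.9175.
Expenditure on q_1: 33.8·1.7768 = 60.0556; share = 0.572.

share on q_1 = 0.572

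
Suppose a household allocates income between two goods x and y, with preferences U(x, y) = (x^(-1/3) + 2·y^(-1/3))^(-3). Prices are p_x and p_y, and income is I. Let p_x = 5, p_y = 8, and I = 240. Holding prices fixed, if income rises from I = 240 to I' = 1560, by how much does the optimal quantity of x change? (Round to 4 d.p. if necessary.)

Δx* = 91.3026

MRS = MU_x/MU_y = (1/2)·(y/x)^(4/3). Set equal to p_x/p_y.
Hence y/x = (2·p_x/p_y)^(1/(4/3)), i.e. raised to the 0.75 power.
With the ratio pinned down, the budget gives x* = I/(p_x + p_y·(y/x)) and y* = (y/x)·x*.
Numerically y/x = 1.182177, so x* = 240/(5 + 8·1.182177) = 16.6005.
At I' = 1560: x* = 107.9031. Change: 107.9031 − 16.6005 = 91.3026.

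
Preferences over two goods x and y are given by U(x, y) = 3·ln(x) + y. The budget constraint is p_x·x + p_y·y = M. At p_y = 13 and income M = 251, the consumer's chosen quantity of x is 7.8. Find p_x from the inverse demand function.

p_x = 5

MU_x = 3/x, MU_y = 1. Tangency: 3/x = p_x/p_y.
So x*(p_x,p_y) = 3·p_y/p_x, independent of income; and y* = (M − 3·p_y)/p_y.
Set x* = 7.8 in the demand function and solve for p_x: p_x = 5.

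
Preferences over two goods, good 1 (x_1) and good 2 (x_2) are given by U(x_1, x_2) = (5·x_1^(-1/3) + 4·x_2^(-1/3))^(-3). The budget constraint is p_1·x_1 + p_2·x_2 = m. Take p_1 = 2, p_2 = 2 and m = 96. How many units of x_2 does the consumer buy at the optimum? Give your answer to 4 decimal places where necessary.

x_2* = 21.9964

Numerically x_2/x_1 = 0.845897, so x_1* = 96/(2 + 2·0.845897) = 26.0036 and x_2* = 0.845897·26.0036 = 21.9964.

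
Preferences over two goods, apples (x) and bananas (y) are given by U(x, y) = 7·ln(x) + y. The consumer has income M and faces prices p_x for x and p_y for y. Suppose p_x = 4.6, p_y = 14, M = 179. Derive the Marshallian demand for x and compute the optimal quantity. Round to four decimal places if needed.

Set MRS = p_x/p_y: (7/x)/1 = p_x/p_y.
So x*(p_x,p_y) = 7·p_y/p_x, independent of income; and y* = (M − 7·p_y)/p_y.
At the given prices: x* = 7·14/4.6 = 21.3043.

x* = 21.3043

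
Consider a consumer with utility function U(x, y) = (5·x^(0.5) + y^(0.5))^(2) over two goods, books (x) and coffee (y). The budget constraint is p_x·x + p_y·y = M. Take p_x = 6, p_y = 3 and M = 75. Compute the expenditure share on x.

MRS = MU_x/MU_y = 5·(y/x)^(0.5). Set equal to p_x/p_y.
Solve for the ratio: y/x = [(1/5)·p_x/p_y]^(2).
Substitute y = (y/x)·x into the budget: x* = M/(p_x + p_y·(y/x)).
Numerically y/x = 0.16, so x* = 75/(6 + 3·0.16) = 11.5741 and y* = 0.16·11.5741 = 1.8519.
Expenditure on x: 6·11.5741 = 69.4444; share = 0.9259.

share on x = 0.9259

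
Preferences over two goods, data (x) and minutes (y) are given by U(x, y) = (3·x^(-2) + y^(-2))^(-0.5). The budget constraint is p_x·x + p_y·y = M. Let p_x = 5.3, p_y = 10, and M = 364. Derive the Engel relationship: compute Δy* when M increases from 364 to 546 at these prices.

Δy* = 9.3595

From the CES first-order condition, 3·(y/x)^(3) = p_x/p_y.
Solve for the ratio: y/x = [(1/3)·p_x/p_y]^(1/3).
With the ratio pinned down, the budget gives x* = M/(p_x + p_y·(y/x)) and y* = (y/x)·x*.
Numerically y/x = 0.561115, so x* = 364/(5.3 + 10·0.561115) = 33.3604 and y* = 0.561115·33.3604 = 18.719.
At M' = 546: y* = 28.0785. Change: 28.0785 − 18.719 = 9.3595.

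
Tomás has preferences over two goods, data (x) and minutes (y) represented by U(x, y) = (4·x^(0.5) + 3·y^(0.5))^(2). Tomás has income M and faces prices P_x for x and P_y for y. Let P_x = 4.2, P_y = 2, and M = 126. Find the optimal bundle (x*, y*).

With the ratio pinned down, the budget gives x* = M/(P_x + P_y·(y/x)) and y* = (y/x)·x*.
Numerically y/x = 2.480625, so x* = 126/(4.2 + 2·2.480625) = 13.7536 and y* = 2.480625·13.7536 = 34.1175.

x* = 13.7536, y* = 34.1175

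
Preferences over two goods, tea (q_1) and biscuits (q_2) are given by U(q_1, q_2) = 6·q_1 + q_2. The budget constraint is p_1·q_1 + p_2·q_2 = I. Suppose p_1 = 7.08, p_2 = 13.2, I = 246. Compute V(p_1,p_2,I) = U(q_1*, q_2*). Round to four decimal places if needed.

Linear utility — the consumer picks whichever good has higher MU/price: 6/7.08 = 0.8475 vs 1/13.2 = 0.0758.
q_1 gives more utility per dollar, so spend all income on q_1: q_1* = I/p_1, q_2* = 0.
Numerically: q_1* = 34.7458, q_2* = 0.
Utility at the optimum: U(34.7458, 0) = 208.4746.

V = 208.4746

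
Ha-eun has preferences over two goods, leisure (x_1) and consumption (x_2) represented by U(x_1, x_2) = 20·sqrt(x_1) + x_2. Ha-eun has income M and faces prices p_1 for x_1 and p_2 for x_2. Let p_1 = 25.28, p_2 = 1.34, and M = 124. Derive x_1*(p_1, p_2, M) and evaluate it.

Solve: √x_1 = 10·p_2/p_1, so x_1*(p_1,p_2) = (10·p_2/p_1)², and x_2* = (M − p_1·x_1*)/p_2.
Plugging in: x_1* = (10·1.34/25.28)² = 0.281.

x_1* = 0.281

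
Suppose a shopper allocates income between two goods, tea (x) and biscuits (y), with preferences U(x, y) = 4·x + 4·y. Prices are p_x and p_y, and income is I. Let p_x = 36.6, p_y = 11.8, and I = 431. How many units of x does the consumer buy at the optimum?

Linear utility — the consumer picks whichever good has higher MU/price: 4/36.6 = 0.1093 vs 4/11.8 = 0.339.
y gives more utility per dollar, so spend all income on y: y* = I/p_y, x* = 0.
Numerically: x* = 0, y* = 36.5254.

x* = 0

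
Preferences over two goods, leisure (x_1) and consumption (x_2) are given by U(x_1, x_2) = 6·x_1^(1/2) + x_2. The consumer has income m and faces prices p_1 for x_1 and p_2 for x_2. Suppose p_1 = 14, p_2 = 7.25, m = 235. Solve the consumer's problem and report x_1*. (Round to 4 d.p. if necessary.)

x_1* = 2.4136

Plugging in: x_1* = (3·7.25/14)² = 2.4136.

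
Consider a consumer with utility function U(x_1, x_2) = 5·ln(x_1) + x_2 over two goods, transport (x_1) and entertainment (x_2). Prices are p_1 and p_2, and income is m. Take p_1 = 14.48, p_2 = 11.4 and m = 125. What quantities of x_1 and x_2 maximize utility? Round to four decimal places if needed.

x_1* = 3.9365, x_2* = 5.9649

Set MRS = p_1/p_2: (5/x_1)/1 = p_1/p_2.
So x_1*(p_1,p_2) = 5·p_2/p_1, independent of income; and x_2* = (m − 5·p_2)/p_2.
At the given prices: x_1* = 5·11.4/14.48 = 3.9365, and x_2* = 5.9649.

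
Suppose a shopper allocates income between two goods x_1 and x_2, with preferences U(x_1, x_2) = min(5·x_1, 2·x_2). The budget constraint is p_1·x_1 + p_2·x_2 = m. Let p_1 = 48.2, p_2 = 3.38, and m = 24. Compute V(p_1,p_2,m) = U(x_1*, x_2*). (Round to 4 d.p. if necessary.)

V = 2.1183

Leontief preferences: the optimum is at the kink where x_1/2 = x_2/5, i.e. x_2 = (5/2)·x_1.
Budget: p_1·x_1 + p_2·(5/2)·x_1 = m, so (2·p_1 + 5·p_2)·x_1 = 2·m.
Demand: x_1*(p_1,p_2,m) = 2·m/(2·p_1 + 5·p_2), x_2* = 5·m/(2·p_1 + 5·p_2).
Here 2·48.2 + 5·3.38 = 113.3, giving x_1* = 0.4237 and x_2* = 1.0591.
Utility at the optimum: U(0.4237, 1.0591) = 2.1183.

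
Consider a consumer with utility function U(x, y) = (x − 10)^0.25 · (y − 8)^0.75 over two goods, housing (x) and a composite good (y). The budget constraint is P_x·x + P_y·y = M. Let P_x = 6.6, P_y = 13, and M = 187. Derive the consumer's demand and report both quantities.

x* = 10.6439, y* = 8.9808

MRS = (1/3)·(y−8)/(x−10). Tangency with P_x/P_y gives y−8 = 3·(P_x/P_y)·(x−10).
Substituting into the budget: x* = 10 + 0.25·(M − 10·P_x − 8·P_y)/P_x, and y* = 8 + 0.75·(…)/P_y.
Discretionary income = 187 − 10·6.6 − 8·13 = 17; x* = 10 + 0.25·17/6.6 = 10.6439; y* = 8 + 0.75·17/13 = 8.9808.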